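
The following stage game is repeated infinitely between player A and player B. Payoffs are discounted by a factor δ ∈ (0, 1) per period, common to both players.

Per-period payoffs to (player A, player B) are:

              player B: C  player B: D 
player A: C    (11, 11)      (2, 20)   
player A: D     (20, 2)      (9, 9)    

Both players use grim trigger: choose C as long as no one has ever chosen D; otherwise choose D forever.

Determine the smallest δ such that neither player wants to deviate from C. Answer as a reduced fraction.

Under grim trigger the critical discount factor is (T−C)/(T−P) with T = 20, C = 11, P = 9.
δ* = (20−11)/(20−9) = 9/11.

9/11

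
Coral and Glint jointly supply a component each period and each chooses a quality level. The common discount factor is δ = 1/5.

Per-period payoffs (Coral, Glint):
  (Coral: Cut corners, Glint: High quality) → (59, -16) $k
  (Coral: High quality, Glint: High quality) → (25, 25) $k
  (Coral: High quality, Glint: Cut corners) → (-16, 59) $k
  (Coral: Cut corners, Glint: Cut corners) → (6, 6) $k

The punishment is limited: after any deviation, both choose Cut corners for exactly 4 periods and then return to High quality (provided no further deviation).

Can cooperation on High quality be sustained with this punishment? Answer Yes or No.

Comparing payoff streams over the 5 periods until play realigns: cooperate → 25(1+δ+…+δ^4); deviate → 59 + 6(δ+…+δ^4).
Cooperation is sustained iff (25−6)(δ+…+δ^4) ≥ 59−25.
δ+…+δ^4 = 1/5·(1−(1/5)^4)/(1−1/5) = 0.2496, and (59−25)/(25−6) = 1.7895.
0.2496 < 1.7895, so cooperation is not sustainable.

No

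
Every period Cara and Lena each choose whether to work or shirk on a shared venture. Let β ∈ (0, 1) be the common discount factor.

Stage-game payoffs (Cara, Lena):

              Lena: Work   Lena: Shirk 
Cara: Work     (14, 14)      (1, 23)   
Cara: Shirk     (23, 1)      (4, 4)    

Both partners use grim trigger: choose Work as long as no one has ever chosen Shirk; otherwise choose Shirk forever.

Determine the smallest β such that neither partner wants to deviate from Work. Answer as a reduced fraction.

9/19

Under grim trigger the critical discount factor is (T−C)/(T−P) with T = 23, C = 14, P = 4.
β* = (23−14)/(23−4) = 9/19.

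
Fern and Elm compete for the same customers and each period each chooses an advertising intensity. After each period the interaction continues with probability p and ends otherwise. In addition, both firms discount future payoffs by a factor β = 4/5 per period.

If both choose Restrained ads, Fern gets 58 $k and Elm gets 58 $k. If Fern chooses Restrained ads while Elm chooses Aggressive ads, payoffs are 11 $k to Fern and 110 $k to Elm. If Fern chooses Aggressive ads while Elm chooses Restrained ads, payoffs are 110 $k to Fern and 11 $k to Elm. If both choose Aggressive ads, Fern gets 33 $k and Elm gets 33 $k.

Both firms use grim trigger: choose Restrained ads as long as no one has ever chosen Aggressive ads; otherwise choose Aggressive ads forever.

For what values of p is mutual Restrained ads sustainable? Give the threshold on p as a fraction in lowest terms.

With continuation probability p and discount β, the effective per-period discount factor is βp.
Grim-trigger IC: βp ≥ (110−58)/(110−33) = 52/77.
So p ≥ (52/77)/(4/5) = 65/77.

65/77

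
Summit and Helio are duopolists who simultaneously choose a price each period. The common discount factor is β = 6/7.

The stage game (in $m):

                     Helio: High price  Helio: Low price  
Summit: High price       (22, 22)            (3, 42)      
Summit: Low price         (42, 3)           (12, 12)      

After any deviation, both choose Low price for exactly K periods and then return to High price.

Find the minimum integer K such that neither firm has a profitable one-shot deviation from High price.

3

IC: β(1−β^K)/(1−β) ≥ (42−22)/(22−12) = 2.
With β = 6/7: need 1 − β^K ≥ 2·(1−6/7)/(6/7), i.e. β^K ≤ 0.6667.
Since (6/7)^2 = 0.7347 and (6/7)^3 = 0.6297, the smallest such K is 3.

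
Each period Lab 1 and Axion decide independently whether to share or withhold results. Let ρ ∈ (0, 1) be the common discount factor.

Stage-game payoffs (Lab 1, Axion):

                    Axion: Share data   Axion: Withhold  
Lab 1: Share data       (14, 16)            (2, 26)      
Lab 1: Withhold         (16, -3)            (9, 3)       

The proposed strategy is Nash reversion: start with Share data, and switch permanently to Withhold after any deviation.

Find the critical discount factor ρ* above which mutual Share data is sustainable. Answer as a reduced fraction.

10/23

Lab 1's threshold: (16−14)/(16−9) = 2/7.
Axion's threshold: (26−16)/(26−3) = 10/23.
2/7 < 10/23, so Axion binds and ρ* = 10/23.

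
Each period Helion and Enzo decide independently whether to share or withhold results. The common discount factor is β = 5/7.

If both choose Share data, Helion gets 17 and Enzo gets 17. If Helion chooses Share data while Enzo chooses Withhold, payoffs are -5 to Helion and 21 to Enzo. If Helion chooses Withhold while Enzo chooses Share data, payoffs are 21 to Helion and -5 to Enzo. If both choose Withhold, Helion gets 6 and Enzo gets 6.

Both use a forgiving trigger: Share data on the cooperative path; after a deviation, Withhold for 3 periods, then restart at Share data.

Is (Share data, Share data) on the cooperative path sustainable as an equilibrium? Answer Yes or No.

Yes

IC: β+…+β^3 ≥ (21−17)/(17−6) = 4/11.
At β = 5/7: partial sum = 1.5889 ≥ 0.3636. Cooperation sustainable.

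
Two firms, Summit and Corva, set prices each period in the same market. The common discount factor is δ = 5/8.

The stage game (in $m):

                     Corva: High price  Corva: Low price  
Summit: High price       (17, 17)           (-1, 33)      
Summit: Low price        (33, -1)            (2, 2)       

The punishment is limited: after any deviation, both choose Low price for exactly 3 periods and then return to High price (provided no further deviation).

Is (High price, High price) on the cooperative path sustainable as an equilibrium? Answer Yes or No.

IC: δ+…+δ^3 ≥ (33−17)/(17−2) = 16/15.
At δ = 5/8: partial sum = 1.2598 ≥ 1.0667. Cooperation sustainable.

Yes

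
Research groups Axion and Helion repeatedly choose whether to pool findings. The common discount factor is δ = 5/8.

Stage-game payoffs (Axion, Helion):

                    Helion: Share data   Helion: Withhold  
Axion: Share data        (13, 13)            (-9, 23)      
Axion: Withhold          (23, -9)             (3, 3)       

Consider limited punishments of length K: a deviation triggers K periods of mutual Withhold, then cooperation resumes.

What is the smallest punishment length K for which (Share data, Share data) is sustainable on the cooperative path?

2

No profitable deviation requires (13−3)(δ+…+δ^K) ≥ 23−13, i.e. δ+…+δ^K ≥ 1 ≈ 1.0000.
With δ = 5/8, the partial sums are K=1: 0.6250, K=2: 1.0156.
K = 2 is the first length at which the sum reaches 1.0000.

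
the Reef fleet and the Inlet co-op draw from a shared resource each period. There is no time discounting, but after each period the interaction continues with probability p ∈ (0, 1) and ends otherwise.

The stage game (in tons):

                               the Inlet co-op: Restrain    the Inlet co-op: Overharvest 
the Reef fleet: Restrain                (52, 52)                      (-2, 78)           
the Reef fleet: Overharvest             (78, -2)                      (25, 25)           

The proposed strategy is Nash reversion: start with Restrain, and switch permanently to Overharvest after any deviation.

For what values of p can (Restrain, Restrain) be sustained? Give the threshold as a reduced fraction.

With no time discounting, the continuation probability p plays the role of the discount factor.
Grim-trigger IC: 52/(1−p) ≥ 78 + 25p/(1−p) ⇒ p ≥ (78−52)/(78−25) = 26/53.

26/53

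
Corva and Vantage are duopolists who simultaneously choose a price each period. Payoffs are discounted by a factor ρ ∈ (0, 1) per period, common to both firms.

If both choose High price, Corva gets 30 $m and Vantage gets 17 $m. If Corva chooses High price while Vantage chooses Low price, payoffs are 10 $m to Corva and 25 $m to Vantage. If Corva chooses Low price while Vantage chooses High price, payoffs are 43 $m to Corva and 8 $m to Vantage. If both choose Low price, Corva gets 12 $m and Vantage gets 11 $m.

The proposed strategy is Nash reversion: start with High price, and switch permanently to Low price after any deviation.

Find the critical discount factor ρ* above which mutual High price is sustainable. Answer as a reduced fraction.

4/7

For Corva: deviation gain 43−30 = 13, per-period punishment loss 30−12 = 18. IC gives ρ ≥ 13/31.
For Vantage: gain 8, loss 6 per period, so ρ ≥ 8/14 = 4/7.
The tighter constraint is Vantage's, so cooperation needs ρ ≥ 4/7.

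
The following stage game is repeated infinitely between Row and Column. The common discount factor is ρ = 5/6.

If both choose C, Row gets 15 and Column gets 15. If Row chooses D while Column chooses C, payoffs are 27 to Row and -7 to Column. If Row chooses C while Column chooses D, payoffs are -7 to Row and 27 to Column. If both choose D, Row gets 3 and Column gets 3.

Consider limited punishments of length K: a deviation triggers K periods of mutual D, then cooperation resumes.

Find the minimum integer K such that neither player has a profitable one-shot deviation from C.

2

No profitable deviation requires (15−3)(ρ+…+ρ^K) ≥ 27−15, i.e. ρ+…+ρ^K ≥ 1 ≈ 1.0000.
With ρ = 5/6, the partial sums are K=1: 0.8333, K=2: 1.5278.
K = 2 is the first length at which the sum reaches 1.0000.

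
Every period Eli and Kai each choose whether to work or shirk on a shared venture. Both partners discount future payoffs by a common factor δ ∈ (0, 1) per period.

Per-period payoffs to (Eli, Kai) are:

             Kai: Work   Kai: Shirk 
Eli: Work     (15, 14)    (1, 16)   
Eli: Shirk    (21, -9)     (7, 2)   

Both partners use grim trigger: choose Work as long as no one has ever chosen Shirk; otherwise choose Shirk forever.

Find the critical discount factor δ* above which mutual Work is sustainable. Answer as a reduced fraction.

For Eli: deviation gain 21−15 = 6, per-period punishment loss 15−7 = 8. IC gives δ ≥ 6/14 = 3/7.
For Kai: gain 2, loss 12 per period, so δ ≥ 2/14 = 1/7.
The tighter constraint is Eli's, so cooperation needs δ ≥ 3/7.

3/7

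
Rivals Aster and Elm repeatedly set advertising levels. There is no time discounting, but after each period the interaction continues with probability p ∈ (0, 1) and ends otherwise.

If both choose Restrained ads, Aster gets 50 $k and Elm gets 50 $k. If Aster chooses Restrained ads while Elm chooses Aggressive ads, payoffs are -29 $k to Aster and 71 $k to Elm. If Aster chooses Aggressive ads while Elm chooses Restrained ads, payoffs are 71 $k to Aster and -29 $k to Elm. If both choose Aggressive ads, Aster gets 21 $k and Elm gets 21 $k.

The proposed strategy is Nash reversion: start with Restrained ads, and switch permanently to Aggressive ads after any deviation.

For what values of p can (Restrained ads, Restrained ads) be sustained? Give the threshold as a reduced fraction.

21/50

With no time discounting, the continuation probability p plays the role of the discount factor.
Grim-trigger IC: 50/(1−p) ≥ 71 + 21p/(1−p) ⇒ p ≥ (71−50)/(71−21) = 21/50.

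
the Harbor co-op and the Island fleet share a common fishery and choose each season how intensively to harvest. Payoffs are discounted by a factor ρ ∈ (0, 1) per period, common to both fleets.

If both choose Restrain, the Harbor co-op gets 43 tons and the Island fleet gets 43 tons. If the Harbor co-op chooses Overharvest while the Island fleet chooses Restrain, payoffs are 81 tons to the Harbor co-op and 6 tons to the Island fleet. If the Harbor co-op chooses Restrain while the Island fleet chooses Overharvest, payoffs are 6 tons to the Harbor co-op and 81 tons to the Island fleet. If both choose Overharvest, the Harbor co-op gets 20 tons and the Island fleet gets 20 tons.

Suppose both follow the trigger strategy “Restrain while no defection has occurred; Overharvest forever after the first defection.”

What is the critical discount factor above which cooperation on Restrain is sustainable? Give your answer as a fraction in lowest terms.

38/61

43/(1−ρ) ≥ 81 + 20ρ/(1−ρ)
43 ≥ 81 − 61ρ
ρ ≥ 38/61.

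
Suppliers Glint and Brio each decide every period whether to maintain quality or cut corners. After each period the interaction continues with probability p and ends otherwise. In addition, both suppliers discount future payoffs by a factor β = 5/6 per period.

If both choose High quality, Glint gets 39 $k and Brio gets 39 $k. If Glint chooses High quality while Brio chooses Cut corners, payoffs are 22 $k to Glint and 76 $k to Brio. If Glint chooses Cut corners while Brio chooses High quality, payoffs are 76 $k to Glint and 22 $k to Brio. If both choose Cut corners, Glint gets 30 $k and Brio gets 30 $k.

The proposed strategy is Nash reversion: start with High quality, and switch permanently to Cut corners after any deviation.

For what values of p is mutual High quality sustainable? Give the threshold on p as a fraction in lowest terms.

111/115

Expected continuation weight on next period's payoff is β·p = 5/6·p, which plays the role of the discount factor.
Cooperation requires 5/6·p ≥ (76−39)/(76−30) = 37/46, hence p ≥ 111/115.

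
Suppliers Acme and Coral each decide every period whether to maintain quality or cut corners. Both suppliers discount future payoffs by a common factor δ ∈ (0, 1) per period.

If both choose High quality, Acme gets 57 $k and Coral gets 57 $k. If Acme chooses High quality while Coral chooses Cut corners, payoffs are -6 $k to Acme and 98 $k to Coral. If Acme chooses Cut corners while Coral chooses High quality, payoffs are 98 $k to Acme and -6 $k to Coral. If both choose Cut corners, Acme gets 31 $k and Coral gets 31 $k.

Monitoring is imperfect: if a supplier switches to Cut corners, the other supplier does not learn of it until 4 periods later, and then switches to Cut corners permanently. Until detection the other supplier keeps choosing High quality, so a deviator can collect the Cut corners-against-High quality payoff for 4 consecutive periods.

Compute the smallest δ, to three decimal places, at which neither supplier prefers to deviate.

0.884

Deviating for the 4 undetected periods gains 98−57 = 41 per period over cooperation, then loses 57−31 = 26 per period forever once punishment starts.
Gain: 41(1 + δ + … + δ^3); loss: 26·δ^4/(1−δ).
No profitable deviation ⇔ 41(1−δ^4) ≤ 26·δ^4, i.e. δ^4 ≥ 41/(41+26) = 41/67.
Hence δ ≥ (41/67)^(1/4) ≈ 0.884.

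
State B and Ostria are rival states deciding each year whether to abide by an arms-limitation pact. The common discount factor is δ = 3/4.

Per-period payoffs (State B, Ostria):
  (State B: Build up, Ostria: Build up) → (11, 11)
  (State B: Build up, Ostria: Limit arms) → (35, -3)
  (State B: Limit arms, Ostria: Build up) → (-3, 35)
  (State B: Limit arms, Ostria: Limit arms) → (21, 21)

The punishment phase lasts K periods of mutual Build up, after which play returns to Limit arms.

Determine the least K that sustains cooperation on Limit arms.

3

No profitable deviation requires (21−11)(δ+…+δ^K) ≥ 35−21, i.e. δ+…+δ^K ≥ 7/5 ≈ 1.4000.
With δ = 3/4, the partial sums are K=1: 0.7500, K=2: 1.3125, K=3: 1.7344.
K = 3 is the first length at which the sum reaches 1.4000.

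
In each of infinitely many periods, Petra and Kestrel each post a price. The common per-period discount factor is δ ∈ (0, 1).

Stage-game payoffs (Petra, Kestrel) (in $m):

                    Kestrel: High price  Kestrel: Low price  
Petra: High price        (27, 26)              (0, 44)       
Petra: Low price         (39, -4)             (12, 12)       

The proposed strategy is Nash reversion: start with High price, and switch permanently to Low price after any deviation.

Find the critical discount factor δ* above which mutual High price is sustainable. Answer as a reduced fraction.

9/16

Petra's threshold: (39−27)/(39−12) = 4/9.
Kestrel's threshold: (44−26)/(44−12) = 9/16.
4/9 < 9/16, so Kestrel binds and δ* = 9/16.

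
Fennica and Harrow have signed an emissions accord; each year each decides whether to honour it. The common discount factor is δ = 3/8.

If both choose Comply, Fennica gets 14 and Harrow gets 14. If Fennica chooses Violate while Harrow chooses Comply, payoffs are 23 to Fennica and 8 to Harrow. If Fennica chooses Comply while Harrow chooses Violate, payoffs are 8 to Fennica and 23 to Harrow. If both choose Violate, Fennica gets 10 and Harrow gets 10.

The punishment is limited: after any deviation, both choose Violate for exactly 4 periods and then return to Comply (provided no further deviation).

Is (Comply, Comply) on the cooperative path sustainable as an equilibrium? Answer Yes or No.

No

A one-shot deviation gives 23 now, then 10 for 4 periods, then back to 14.
Gain from deviating: (23−14) today; loss: (14−10) in each of the next 4 periods.
No-deviation condition: (14−10)(δ+…+δ^4) ≥ 23−14, i.e. δ+…+δ^4 ≥ 9/4.
At δ = 3/8: δ+…+δ^4 = 0.5881 < 2.2500.
So cooperation is not sustainable.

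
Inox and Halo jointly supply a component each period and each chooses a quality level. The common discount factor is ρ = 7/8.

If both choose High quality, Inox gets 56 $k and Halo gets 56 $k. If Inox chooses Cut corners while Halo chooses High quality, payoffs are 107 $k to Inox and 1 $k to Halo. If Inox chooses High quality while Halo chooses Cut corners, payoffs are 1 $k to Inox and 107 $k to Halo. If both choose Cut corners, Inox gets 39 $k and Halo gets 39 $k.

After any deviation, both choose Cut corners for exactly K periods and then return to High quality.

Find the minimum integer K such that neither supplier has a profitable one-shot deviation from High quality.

No profitable deviation requires (56−39)(ρ+…+ρ^K) ≥ 107−56, i.e. ρ+…+ρ^K ≥ 3 ≈ 3.0000.
With ρ = 7/8, the partial sums are K=1: 0.8750, K=2: 1.6406, K=3: 2.3105, K=4: 2.8967, K=5: 3.4096.
K = 5 is the first length at which the sum reaches 3.0000.

5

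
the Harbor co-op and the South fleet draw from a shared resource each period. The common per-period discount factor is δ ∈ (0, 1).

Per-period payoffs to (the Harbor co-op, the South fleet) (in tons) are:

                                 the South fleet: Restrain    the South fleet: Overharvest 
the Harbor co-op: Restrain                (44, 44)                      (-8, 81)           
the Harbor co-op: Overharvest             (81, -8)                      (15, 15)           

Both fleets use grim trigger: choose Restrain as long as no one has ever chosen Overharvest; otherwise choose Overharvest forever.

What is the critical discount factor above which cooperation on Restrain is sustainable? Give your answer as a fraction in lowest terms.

44/(1−δ) ≥ 81 + 15δ/(1−δ)
44 ≥ 81 − 66δ
δ ≥ 37/66.

37/66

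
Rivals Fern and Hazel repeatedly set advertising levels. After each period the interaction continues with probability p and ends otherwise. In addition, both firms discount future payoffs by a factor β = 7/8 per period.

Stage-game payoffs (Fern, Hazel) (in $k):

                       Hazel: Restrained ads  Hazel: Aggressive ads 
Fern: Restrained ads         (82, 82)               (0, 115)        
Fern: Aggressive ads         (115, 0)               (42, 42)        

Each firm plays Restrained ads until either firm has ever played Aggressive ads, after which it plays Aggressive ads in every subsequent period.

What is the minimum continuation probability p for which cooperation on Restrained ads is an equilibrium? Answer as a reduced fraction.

With continuation probability p and discount β, the effective per-period discount factor is βp.
Grim-trigger IC: βp ≥ (115−82)/(115−42) = 33/73.
So p ≥ (33/73)/(7/8) = 264/511.

264/511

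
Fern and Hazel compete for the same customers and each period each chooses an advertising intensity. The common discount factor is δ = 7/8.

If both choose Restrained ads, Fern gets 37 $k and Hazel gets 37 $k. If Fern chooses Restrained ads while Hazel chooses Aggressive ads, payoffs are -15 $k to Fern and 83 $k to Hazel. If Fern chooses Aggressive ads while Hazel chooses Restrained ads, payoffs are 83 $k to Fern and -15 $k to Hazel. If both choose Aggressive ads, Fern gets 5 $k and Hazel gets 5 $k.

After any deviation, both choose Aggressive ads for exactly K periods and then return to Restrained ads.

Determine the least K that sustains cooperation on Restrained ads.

2

Need Σ_{k=1}^{K} δ^k ≥ (83−37)/(37−5) = 1.4375 at δ = 7/8.
At K = 1 the sum is 0.8750 < 1.4375; at K = 2 it is 1.6406 ≥ 1.4375.
So the minimum punishment length is K = 2.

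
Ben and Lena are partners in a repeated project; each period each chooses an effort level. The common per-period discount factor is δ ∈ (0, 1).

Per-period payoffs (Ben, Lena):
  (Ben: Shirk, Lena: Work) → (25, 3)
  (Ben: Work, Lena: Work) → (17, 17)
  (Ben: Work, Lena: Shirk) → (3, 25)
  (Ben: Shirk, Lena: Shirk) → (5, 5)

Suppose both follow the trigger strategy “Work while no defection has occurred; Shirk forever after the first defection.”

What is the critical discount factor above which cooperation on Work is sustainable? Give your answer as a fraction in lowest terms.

Under grim trigger the critical discount factor is (T−C)/(T−P) with T = 25, C = 17, P = 5.
δ* = (25−17)/(25−5) = 8/20 = 2/5.

2/5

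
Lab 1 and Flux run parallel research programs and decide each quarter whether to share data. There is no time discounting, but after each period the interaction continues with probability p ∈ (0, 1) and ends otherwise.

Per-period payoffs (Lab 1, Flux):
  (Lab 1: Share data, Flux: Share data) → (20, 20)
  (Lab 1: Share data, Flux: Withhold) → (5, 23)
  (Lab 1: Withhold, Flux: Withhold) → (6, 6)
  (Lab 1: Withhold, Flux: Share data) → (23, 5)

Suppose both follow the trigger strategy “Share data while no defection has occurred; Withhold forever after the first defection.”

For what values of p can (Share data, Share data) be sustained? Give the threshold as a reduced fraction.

With no time discounting, the continuation probability p plays the role of the discount factor.
Grim-trigger IC: 20/(1−p) ≥ 23 + 6p/(1−p) ⇒ p ≥ (23−20)/(23−6) = 3/17.

3/17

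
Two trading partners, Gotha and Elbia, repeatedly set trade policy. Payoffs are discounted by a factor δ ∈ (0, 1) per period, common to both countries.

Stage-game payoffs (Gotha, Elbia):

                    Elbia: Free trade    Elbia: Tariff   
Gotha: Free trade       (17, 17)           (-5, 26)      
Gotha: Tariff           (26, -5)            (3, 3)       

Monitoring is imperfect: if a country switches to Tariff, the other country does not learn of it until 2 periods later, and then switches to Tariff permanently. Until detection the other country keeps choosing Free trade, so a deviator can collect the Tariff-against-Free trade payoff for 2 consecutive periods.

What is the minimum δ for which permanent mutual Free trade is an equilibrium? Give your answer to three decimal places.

A deviator earns 26 for 2 periods, then 3 forever; cooperating earns 17 forever. Multiplying the IC by (1−δ):
17 ≥ 26(1−δ^2) + 3δ^2, so 23·δ^2 ≥ 9 and δ^2 ≥ 9/23.
δ ≥ (9/23)^(1/2) ≈ 0.626.

0.626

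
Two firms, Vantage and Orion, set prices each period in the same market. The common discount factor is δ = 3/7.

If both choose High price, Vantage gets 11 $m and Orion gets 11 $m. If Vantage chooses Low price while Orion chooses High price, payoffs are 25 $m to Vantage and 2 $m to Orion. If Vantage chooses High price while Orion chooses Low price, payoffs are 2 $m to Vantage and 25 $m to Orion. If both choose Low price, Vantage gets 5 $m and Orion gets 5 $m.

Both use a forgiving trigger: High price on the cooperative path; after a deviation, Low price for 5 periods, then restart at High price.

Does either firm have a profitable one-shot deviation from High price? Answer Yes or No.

IC: δ+…+δ^5 ≥ (25−11)/(11−5) = 7/3.
At δ = 3/7: partial sum = 0.7392 < 2.3333. Cooperation not sustainable.

Yes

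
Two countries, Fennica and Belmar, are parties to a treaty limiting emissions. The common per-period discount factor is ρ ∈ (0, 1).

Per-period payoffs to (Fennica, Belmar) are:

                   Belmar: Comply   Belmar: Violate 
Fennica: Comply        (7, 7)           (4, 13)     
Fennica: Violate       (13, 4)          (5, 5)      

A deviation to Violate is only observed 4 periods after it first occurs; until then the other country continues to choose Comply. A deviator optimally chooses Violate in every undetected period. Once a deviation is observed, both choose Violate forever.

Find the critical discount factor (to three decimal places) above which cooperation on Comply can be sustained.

0.931

The best deviation is to choose Violate for all 4 undetected periods, earning 13 each, then 5 forever once detected.
Deviation value: 13(1−ρ^4)/(1−ρ) + 5ρ^4/(1−ρ); cooperation value: 7/(1−ρ).
IC: 7 ≥ 13(1−ρ^4) + 5ρ^4 = 13 − 8ρ^4.
So ρ^4 ≥ 6/8 = 3/4, giving ρ ≥ (3/4)^(1/4) ≈ 0.931.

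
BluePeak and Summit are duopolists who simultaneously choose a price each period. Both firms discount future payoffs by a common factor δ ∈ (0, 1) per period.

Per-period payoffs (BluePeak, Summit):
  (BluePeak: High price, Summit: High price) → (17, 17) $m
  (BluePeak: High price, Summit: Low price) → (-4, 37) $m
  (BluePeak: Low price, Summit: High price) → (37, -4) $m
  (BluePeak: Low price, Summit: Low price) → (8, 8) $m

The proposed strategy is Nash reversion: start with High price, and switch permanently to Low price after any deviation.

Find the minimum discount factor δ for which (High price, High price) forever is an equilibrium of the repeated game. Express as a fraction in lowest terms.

Under grim trigger the critical discount factor is (T−C)/(T−P) with T = 37, C = 17, P = 8.
δ* = (37−17)/(37−8) = 20/29.

20/29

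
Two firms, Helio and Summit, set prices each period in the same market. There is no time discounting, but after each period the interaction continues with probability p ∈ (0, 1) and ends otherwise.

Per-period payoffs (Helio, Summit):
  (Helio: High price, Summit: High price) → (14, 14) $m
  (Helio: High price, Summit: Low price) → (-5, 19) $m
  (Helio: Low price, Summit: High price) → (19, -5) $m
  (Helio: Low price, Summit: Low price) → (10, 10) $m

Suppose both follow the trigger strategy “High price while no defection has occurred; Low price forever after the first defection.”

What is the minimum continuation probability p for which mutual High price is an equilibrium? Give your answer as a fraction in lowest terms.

5/9

With no time discounting, the continuation probability p plays the role of the discount factor.
Grim-trigger IC: 14/(1−p) ≥ 19 + 10p/(1−p) ⇒ p ≥ (19−14)/(19−10) = 5/9.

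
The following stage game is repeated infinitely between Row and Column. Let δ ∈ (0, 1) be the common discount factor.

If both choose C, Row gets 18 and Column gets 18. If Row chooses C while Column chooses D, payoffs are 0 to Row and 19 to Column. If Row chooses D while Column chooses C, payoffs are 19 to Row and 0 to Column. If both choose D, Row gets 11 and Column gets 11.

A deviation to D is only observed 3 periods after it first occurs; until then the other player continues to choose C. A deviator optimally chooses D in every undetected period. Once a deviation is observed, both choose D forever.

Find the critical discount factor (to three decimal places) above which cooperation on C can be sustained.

The best deviation is to choose D for all 3 undetected periods, earning 19 each, then 11 forever once detected.
Deviation value: 19(1−δ^3)/(1−δ) + 11δ^3/(1−δ); cooperation value: 18/(1−δ).
IC: 18 ≥ 19(1−δ^3) + 11δ^3 = 19 − 8δ^3.
So δ^3 ≥ 1/8, giving δ ≥ (1/8)^(1/3) ≈ 0.500.

0.500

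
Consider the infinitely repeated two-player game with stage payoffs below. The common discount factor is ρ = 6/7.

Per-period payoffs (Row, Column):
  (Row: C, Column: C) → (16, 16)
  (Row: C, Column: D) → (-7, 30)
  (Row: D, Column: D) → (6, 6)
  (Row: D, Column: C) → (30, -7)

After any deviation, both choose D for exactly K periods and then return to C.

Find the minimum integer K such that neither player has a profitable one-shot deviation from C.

2

IC: ρ(1−ρ^K)/(1−ρ) ≥ (30−16)/(16−6) = 7/5.
With ρ = 6/7: need 1 − ρ^K ≥ 7/5·(1−6/7)/(6/7), i.e. ρ^K ≤ 0.7667.
Since (6/7)^1 = 0.8571 and (6/7)^2 = 0.7347, the smallest such K is 2.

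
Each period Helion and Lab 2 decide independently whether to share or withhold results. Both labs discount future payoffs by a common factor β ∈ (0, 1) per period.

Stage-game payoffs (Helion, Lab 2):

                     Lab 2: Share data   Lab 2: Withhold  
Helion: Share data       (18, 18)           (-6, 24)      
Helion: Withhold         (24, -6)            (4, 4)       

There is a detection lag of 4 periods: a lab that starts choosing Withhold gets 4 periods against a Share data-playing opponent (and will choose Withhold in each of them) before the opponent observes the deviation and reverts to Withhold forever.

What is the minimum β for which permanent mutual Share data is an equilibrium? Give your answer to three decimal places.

The best deviation is to choose Withhold for all 4 undetected periods, earning 24 each, then 4 forever once detected.
Deviation value: 24(1−β^4)/(1−β) + 4β^4/(1−β); cooperation value: 18/(1−β).
IC: 18 ≥ 24(1−β^4) + 4β^4 = 24 − 20β^4.
So β^4 ≥ 6/20 = 3/10, giving β ≥ (3/10)^(1/4) ≈ 0.740.

0.740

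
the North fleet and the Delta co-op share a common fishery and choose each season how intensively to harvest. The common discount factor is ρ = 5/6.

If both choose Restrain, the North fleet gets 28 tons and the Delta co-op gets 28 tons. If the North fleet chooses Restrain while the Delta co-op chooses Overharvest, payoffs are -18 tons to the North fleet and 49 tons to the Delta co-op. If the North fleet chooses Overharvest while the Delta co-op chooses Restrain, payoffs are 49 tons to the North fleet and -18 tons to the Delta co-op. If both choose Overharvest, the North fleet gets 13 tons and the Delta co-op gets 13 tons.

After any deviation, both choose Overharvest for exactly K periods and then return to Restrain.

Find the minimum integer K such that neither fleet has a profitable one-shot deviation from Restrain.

2

No profitable deviation requires (28−13)(ρ+…+ρ^K) ≥ 49−28, i.e. ρ+…+ρ^K ≥ 7/5 ≈ 1.4000.
With ρ = 5/6, the partial sums are K=1: 0.8333, K=2: 1.5278.
K = 2 is the first length at which the sum reaches 1.4000.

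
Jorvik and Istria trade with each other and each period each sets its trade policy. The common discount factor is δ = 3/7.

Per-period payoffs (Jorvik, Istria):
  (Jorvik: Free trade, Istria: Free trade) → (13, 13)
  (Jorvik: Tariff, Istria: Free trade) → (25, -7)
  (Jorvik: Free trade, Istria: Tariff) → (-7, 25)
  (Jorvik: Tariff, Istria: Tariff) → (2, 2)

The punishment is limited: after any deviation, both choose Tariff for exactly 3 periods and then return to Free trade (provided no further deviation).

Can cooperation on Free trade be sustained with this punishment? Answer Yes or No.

IC: δ+…+δ^3 ≥ (25−13)/(13−2) = 12/11.
At δ = 3/7: partial sum = 0.6910 < 1.0909. Cooperation not sustainable.

No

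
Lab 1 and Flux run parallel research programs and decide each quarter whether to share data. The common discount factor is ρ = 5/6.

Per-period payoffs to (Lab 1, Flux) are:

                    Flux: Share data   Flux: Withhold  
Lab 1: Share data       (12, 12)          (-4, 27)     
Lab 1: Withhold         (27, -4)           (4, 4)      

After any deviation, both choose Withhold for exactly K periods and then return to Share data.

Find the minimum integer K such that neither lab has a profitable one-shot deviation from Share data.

Need Σ_{k=1}^{K} ρ^k ≥ (27−12)/(12−4) = 1.8750 at ρ = 5/6.
At K = 2 the sum is 1.5278 < 1.8750; at K = 3 it is 2.1065 ≥ 1.8750.
So the minimum punishment length is K = 3.

3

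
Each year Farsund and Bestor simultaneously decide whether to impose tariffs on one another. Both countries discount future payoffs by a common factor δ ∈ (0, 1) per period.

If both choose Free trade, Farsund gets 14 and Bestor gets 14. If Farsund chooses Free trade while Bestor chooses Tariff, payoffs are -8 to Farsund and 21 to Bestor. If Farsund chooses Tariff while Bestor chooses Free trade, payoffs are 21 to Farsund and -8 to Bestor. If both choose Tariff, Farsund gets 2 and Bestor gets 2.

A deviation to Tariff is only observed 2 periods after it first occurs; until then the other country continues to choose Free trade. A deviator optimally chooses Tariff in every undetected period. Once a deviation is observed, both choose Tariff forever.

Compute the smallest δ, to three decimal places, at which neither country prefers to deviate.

Deviating for the 2 undetected periods gains 21−14 = 7 per period over cooperation, then loses 14−2 = 12 per period forever once punishment starts.
Gain: 7(1 + δ + … + δ^1); loss: 12·δ^2/(1−δ).
No profitable deviation ⇔ 7(1−δ^2) ≤ 12·δ^2, i.e. δ^2 ≥ 7/(7+12) = 7/19.
Hence δ ≥ (7/19)^(1/2) ≈ 0.607.

0.607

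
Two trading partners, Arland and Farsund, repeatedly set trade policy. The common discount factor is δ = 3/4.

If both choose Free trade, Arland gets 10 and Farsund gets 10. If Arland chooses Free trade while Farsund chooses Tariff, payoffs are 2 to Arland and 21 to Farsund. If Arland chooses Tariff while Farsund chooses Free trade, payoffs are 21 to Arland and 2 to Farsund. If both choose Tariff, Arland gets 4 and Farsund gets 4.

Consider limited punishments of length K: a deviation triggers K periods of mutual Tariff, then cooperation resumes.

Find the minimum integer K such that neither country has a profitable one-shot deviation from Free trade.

4

Need Σ_{k=1}^{K} δ^k ≥ (21−10)/(10−4) = 1.8333 at δ = 3/4.
At K = 3 the sum is 1.7344 < 1.8333; at K = 4 it is 2.0508 ≥ 1.8333.
So the minimum punishment length is K = 4.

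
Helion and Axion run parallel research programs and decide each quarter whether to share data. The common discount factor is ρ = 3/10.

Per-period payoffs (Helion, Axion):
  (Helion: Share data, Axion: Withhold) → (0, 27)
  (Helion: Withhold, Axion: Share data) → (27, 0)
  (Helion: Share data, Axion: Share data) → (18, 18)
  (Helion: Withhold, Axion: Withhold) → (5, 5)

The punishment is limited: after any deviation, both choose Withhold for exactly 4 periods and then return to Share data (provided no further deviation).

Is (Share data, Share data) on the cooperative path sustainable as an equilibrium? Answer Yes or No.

No

Comparing payoff streams over the 5 periods until play realigns: cooperate → 18(1+ρ+…+ρ^4); deviate → 27 + 5(ρ+…+ρ^4).
Cooperation is sustained iff (18−5)(ρ+…+ρ^4) ≥ 27−18.
ρ+…+ρ^4 = 3/10·(1−(3/10)^4)/(1−3/10) = 0.4251, and (27−18)/(18−5) = 0.6923.
0.4251 < 0.6923, so cooperation is not sustainable.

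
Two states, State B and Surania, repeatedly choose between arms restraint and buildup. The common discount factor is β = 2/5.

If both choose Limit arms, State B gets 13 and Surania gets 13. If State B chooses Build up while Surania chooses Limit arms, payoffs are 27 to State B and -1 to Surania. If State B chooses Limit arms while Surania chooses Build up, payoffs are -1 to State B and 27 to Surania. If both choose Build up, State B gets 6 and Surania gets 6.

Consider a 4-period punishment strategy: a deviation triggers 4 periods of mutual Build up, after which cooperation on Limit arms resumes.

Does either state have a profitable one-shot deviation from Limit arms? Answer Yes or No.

Yes

A one-shot deviation gives 27 now, then 6 for 4 periods, then back to 13.
Gain from deviating: (27−13) today; loss: (13−6) in each of the next 4 periods.
No-deviation condition: (13−6)(β+…+β^4) ≥ 27−13, i.e. β+…+β^4 ≥ 2.
At β = 2/5: β+…+β^4 = 0.6496 < 2.0000.
So cooperation is not sustainable.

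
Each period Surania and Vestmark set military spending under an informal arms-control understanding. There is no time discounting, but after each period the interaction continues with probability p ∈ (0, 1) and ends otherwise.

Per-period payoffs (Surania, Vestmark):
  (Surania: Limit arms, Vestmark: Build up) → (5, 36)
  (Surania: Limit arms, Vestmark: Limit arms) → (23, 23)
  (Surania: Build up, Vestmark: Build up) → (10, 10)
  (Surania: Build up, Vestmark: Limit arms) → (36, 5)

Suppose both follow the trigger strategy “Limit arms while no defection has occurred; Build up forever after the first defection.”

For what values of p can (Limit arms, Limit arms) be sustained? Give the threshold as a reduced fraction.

With no time discounting, the continuation probability p plays the role of the discount factor.
Grim-trigger IC: 23/(1−p) ≥ 36 + 10p/(1−p) ⇒ p ≥ (36−23)/(36−10) = 1/2.

1/2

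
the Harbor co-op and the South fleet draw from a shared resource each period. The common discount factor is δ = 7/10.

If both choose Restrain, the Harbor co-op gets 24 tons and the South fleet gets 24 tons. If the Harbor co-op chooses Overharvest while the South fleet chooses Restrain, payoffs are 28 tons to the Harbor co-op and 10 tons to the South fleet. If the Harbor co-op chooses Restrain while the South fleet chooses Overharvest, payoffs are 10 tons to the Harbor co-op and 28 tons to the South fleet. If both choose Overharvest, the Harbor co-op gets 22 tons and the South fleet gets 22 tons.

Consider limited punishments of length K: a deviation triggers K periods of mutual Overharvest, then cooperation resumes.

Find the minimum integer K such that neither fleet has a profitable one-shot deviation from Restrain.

6

Need Σ_{k=1}^{K} δ^k ≥ (28−24)/(24−22) = 2.0000 at δ = 7/10.
At K = 5 the sum is 1.9412 < 2.0000; at K = 6 it is 2.0588 ≥ 2.0000.
So the minimum punishment length is K = 6.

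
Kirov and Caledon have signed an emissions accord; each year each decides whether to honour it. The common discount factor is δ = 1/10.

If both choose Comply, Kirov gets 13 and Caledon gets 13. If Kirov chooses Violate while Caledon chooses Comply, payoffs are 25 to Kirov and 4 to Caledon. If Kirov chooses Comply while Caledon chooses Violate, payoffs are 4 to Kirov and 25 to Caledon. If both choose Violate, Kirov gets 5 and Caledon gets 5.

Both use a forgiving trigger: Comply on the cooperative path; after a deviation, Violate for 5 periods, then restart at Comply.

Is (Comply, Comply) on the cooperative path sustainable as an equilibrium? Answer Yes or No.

IC: δ+…+δ^5 ≥ (25−13)/(13−5) = 3/2.
At δ = 1/10: partial sum = 0.1111 < 1.5000. Cooperation not sustainable.

No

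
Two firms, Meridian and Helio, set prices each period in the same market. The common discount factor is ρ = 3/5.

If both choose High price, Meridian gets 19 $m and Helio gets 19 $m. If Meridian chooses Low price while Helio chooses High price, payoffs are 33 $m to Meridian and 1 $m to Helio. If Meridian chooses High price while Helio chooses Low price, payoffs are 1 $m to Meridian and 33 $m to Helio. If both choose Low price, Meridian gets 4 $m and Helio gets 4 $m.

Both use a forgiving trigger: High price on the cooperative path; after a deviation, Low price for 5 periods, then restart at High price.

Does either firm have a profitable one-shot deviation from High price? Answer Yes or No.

IC: ρ+…+ρ^5 ≥ (33−19)/(19−4) = 14/15.
At ρ = 3/5: partial sum = 1.3834 ≥ 0.9333. Cooperation sustainable.

No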